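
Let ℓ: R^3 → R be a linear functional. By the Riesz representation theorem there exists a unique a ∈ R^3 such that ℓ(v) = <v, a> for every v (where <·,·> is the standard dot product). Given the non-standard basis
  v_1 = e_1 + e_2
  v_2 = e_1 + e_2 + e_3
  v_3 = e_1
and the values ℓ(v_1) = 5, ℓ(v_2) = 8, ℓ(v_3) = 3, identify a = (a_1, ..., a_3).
a = (3, 2, 3)

Write a = (a_1, ..., a_3) in the standard basis. For each basis vector v_i, ℓ(v_i) = <v_i, a> is a linear equation in the a_j's. Collect the n equations into a matrix system V a = ℓ, where row i of V is v_i (expressed in the standard basis). Since V is invertible (lower-triangular with 1s on the diagonal, up to permutation), solve by back-substitution:
  V =
[[1, 1, 0],
 [1, 1, 1],
 [1, 0, 0]]
  V a = (5, 8, 3)
Solving gives a = (3, 2, 3).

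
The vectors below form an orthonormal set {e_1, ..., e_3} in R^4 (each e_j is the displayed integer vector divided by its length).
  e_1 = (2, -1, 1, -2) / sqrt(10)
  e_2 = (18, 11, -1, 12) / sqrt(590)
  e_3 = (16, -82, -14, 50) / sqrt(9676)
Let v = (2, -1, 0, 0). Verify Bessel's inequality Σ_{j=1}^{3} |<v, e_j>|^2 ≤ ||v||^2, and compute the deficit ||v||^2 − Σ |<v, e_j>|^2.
Σ |<v, e_j>|^2 = 201/41; ||v||^2 = 5; deficit = 4/41

Write each e_j = u_j / sqrt(<u_j, u_j>) where u_j is the displayed integer vector. Then <v, e_j> = <v, u_j> / sqrt(<u_j, u_j>), so |<v, e_j>|^2 = <v, u_j>^2 / <u_j, u_j>.
Coefficients: <v, e_1> = 5/sqrt(10), <v, e_2> = 25/sqrt(590), <v, e_3> = 114/sqrt(9676).
Square and sum: Σ |<v, e_j>|^2 = 201/41.
Compute ||v||^2 = v·v = 5.
Deficit = 5 − 201/41 = 4/41 ≥ 0, confirming Bessel's inequality. (The deficit equals ||v − Σ <v,e_j> e_j||^2, the squared distance from v to span{e_j}.)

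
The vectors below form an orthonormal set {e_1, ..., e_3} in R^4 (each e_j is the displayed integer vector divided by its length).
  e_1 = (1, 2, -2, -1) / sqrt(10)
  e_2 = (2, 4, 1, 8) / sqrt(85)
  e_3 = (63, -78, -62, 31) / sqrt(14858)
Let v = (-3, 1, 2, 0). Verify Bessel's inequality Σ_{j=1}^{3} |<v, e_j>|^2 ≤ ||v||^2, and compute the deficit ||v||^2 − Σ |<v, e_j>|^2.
Σ |<v, e_j>|^2 = 243/19; ||v||^2 = 14; deficit = 23/19

Write each e_j = u_j / sqrt(<u_j, u_j>) where u_j is the displayed integer vector. Then <v, e_j> = <v, u_j> / sqrt(<u_j, u_j>), so |<v, e_j>|^2 = <v, u_j>^2 / <u_j, u_j>.
Coefficients: <v, e_1> = -5/sqrt(10), <v, e_2> = 0/sqrt(85), <v, e_3> = -391/sqrt(14858).
Square and sum: Σ |<v, e_j>|^2 = 243/19.
Compute ||v||^2 = v·v = 14.
Deficit = 14 − 243/19 = 23/19 ≥ 0, confirming Bessel's inequality. (The deficit equals ||v − Σ <v,e_j> e_j||^2, the squared distance from v to span{e_j}.)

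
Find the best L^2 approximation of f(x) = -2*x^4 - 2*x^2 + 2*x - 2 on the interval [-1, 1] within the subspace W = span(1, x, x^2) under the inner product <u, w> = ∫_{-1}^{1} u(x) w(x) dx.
g(x) = -26*x^2/7 + 2*x - 64/35

The best approximation g ∈ W is the orthogonal projection of f onto W. Writing g = a_0 + a_1 x + a_2 x^2, the coefficients solve the normal equations G · a = b where
  G_{ij} = <φ_i, φ_j> and b_i = <f, φ_i>, with φ_0 = 1, φ_1 = x, φ_2 = x^2.
G =
  [2, 0, 2/3]
  [0, 2/3, 0]
  [2/3, 0, 2/5],
b = (-92/15, 4/3, -284/105).
Solving gives a_0 = -64/35, a_1 = 2, a_2 = -26/7, so
  g(x) = -26*x^2/7 + 2*x - 64/35.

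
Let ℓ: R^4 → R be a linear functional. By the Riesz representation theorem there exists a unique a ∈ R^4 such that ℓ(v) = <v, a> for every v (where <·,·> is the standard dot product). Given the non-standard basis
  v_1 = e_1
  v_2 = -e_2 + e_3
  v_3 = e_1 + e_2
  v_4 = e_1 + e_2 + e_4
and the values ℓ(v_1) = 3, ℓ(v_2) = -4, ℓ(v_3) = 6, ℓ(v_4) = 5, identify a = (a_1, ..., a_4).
a = (3, 3, -1, -1)

Write a = (a_1, ..., a_4) in the standard basis. For each basis vector v_i, ℓ(v_i) = <v_i, a> is a linear equation in the a_j's. Collect the n equations into a matrix system V a = ℓ, where row i of V is v_i (expressed in the standard basis). Since V is invertible (lower-triangular with 1s on the diagonal, up to permutation), solve by back-substitution:
  V =
[[1, 0, 0, 0],
 [0, -1, 1, 0],
 [1, 1, 0, 0],
 [1, 1, 0, 1]]
  V a = (3, -4, 6, 5)
Solving gives a = (3, 3, -1, -1).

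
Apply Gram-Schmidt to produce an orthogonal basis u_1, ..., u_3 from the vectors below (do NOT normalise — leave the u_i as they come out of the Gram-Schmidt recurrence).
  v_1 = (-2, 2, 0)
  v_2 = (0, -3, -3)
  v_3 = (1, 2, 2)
Orthogonal basis:
  u_1 = (-2, 2, 0)
  u_2 = (-3/2, -3/2, -3)
  u_3 = (1/3, 1/3, -1/3)

Apply the Gram-Schmidt recurrence
  u_1 = v_1
  u_i = v_i − Σ_{j<i} ((v_i · u_j) / (u_j · u_j)) · u_j.

Step by step this gives:
  u_1 = (-2, 2, 0)
  u_2 = (-3/2, -3/2, -3)
  u_3 = (1/3, 1/3, -1/3)

Orthogonality check:
  u_2 · u_1 = 0 (should be 0)
  u_3 · u_1 = 0 (should be 0)
  u_3 · u_2 = 0 (should be 0)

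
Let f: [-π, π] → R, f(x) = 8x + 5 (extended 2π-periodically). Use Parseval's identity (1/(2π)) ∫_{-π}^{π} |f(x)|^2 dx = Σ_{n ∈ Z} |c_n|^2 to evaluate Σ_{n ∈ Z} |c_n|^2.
Σ |c_n|^2 = 64π^2/3 + 25

Expand and integrate term by term over [-π, π]:
  ∫ (8x)^2 dx = 64·(2π^3/3); ∫ 2·8·(5)·x dx = 0 (odd integrand); ∫ 5^2 dx = 25·2π.
So (1/(2π)) ∫_{-π}^{π} (8x + 5)^2 dx = 64π^2/3 + 25 = 64π^2/3 + 25.
Parseval ⇒ Σ |c_n|^2 = 64π^2/3 + 25.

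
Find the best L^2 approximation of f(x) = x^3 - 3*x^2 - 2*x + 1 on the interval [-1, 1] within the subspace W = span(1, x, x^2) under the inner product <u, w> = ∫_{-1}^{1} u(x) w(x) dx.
g(x) = -3*x^2 - 7*x/5 + 1

The best approximation g ∈ W is the orthogonal projection of f onto W. Writing g = a_0 + a_1 x + a_2 x^2, the coefficients solve the normal equations G · a = b where
  G_{ij} = <φ_i, φ_j> and b_i = <f, φ_i>, with φ_0 = 1, φ_1 = x, φ_2 = x^2.
G =
  [2, 0, 2/3]
  [0, 2/3, 0]
  [2/3, 0, 2/5],
b = (0, -14/15, -8/15).
Solving gives a_0 = 1, a_1 = -7/5, a_2 = -3, so
  g(x) = -3*x^2 - 7*x/5 + 1.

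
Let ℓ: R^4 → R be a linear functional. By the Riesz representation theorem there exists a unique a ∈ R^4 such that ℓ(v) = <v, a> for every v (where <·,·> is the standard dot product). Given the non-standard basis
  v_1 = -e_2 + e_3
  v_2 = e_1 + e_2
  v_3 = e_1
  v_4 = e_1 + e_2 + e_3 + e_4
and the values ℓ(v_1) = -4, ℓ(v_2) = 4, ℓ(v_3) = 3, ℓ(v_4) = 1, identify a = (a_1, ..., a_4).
a = (3, 1, -3, 0)

Write a = (a_1, ..., a_4) in the standard basis. For each basis vector v_i, ℓ(v_i) = <v_i, a> is a linear equation in the a_j's. Collect the n equations into a matrix system V a = ℓ, where row i of V is v_i (expressed in the standard basis). Since V is invertible (lower-triangular with 1s on the diagonal, up to permutation), solve by back-substitution:
  V =
[[0, -1, 1, 0],
 [1, 1, 0, 0],
 [1, 0, 0, 0],
 [1, 1, 1, 1]]
  V a = (-4, 4, 3, 1)
Solving gives a = (3, 1, -3, 0).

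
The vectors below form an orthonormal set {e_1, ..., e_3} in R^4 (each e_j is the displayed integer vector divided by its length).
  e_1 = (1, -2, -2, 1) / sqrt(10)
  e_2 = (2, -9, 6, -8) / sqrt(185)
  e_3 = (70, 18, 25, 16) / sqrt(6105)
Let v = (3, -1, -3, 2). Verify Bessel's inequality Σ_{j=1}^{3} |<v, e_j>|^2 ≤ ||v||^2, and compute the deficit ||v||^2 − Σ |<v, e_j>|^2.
Σ |<v, e_j>|^2 = 7421/330; ||v||^2 = 23; deficit = 169/330

Write each e_j = u_j / sqrt(<u_j, u_j>) where u_j is the displayed integer vector. Then <v, e_j> = <v, u_j> / sqrt(<u_j, u_j>), so |<v, e_j>|^2 = <v, u_j>^2 / <u_j, u_j>.
Coefficients: <v, e_1> = 13/sqrt(10), <v, e_2> = -19/sqrt(185), <v, e_3> = 149/sqrt(6105).
Square and sum: Σ |<v, e_j>|^2 = 7421/330.
Compute ||v||^2 = v·v = 23.
Deficit = 23 − 7421/330 = 169/330 ≥ 0, confirming Bessel's inequality. (The deficit equals ||v − Σ <v,e_j> e_j||^2, the squared distance from v to span{e_j}.)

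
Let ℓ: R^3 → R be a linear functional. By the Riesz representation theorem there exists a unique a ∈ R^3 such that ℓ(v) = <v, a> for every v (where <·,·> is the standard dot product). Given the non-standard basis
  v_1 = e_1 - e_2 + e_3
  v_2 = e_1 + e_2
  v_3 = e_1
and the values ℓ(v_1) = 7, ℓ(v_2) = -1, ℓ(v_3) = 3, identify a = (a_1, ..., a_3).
a = (3, -4, 0)

Write a = (a_1, ..., a_3) in the standard basis. For each basis vector v_i, ℓ(v_i) = <v_i, a> is a linear equation in the a_j's. Collect the n equations into a matrix system V a = ℓ, where row i of V is v_i (expressed in the standard basis). Since V is invertible (lower-triangular with 1s on the diagonal, up to permutation), solve by back-substitution:
  V =
[[1, -1, 1],
 [1, 1, 0],
 [1, 0, 0]]
  V a = (7, -1, 3)
Solving gives a = (3, -4, 0).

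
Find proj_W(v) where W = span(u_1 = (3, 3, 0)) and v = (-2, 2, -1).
proj_W(v) = (0, 0, 0)

Set up U = [u_1 | ... | u_1] ∈ R^(3×1). The projector onto W = col(U) is P = U (U^T U)^(-1) U^T.
Compute U^T U =
  [18],
and U^T v = (0).
Solve U^T U · c = U^T v for the coefficients: c = (0). The projection is proj_W(v) = U c.
Check: (v - proj_W(v)) · u_1 = 0  (should be 0).
Result: proj_W(v) = (0, 0, 0).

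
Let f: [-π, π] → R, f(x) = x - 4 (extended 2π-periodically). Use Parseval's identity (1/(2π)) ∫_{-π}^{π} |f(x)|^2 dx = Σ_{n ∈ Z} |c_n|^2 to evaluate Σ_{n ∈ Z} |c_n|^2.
Σ |c_n|^2 = π^2/3 + 16

Expand and integrate term by term over [-π, π]:
  ∫ (x)^2 dx = 1·(2π^3/3); ∫ 2·1·(-4)·x dx = 0 (odd integrand); ∫ (-4)^2 dx = 16·2π.
So (1/(2π)) ∫_{-π}^{π} (x - 4)^2 dx = 1π^2/3 + 16 = π^2/3 + 16.
Parseval ⇒ Σ |c_n|^2 = π^2/3 + 16.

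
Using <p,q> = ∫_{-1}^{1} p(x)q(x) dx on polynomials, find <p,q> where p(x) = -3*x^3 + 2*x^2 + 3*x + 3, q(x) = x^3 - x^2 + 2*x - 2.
<p,q> = -326/21

Expand the product: p(x)·q(x) = -3*x^6 + 5*x^5 - 5*x^4 + 10*x^3 - x^2 - 6.
∫_{-1}^{1} of each monomial x^k gives [2/(k+1) if k even, 0 if k odd]. Integrating term-by-term (or equivalently evaluating the antiderivative F(x) = -3*x^7/7 + 5*x^6/6 - x^5 + 5*x^4/2 - x^3/3 - 6*x at the endpoints):
  F(1) − F(−1) = -31/7 − (233/21) = -326/21.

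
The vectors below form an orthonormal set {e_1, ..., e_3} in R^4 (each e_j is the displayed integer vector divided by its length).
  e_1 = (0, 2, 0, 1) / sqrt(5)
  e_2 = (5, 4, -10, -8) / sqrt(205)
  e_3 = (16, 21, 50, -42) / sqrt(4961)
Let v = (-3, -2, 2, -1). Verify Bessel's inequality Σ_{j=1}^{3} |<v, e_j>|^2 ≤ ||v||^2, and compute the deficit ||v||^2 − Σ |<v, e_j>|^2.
Σ |<v, e_j>|^2 = 1394/121; ||v||^2 = 18; deficit = 784/121

Write each e_j = u_j / sqrt(<u_j, u_j>) where u_j is the displayed integer vector. Then <v, e_j> = <v, u_j> / sqrt(<u_j, u_j>), so |<v, e_j>|^2 = <v, u_j>^2 / <u_j, u_j>.
Coefficients: <v, e_1> = -5/sqrt(5), <v, e_2> = -35/sqrt(205), <v, e_3> = 52/sqrt(4961).
Square and sum: Σ |<v, e_j>|^2 = 1394/121.
Compute ||v||^2 = v·v = 18.
Deficit = 18 − 1394/121 = 784/121 ≥ 0, confirming Bessel's inequality. (The deficit equals ||v − Σ <v,e_j> e_j||^2, the squared distance from v to span{e_j}.)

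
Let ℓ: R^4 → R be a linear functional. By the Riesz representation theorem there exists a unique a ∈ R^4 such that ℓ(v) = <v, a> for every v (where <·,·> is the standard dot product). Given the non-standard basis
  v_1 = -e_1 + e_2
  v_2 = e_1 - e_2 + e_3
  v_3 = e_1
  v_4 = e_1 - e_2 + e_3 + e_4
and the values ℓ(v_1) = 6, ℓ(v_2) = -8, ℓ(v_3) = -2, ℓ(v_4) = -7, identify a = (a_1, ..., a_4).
a = (-2, 4, -2, 1)

Write a = (a_1, ..., a_4) in the standard basis. For each basis vector v_i, ℓ(v_i) = <v_i, a> is a linear equation in the a_j's. Collect the n equations into a matrix system V a = ℓ, where row i of V is v_i (expressed in the standard basis). Since V is invertible (lower-triangular with 1s on the diagonal, up to permutation), solve by back-substitution:
  V =
[[-1, 1, 0, 0],
 [1, -1, 1, 0],
 [1, 0, 0, 0],
 [1, -1, 1, 1]]
  V a = (6, -8, -2, -7)
Solving gives a = (-2, 4, -2, 1).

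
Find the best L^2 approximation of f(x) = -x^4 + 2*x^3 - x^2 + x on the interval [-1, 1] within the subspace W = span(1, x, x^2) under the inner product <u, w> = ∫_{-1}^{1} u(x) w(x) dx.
g(x) = -13*x^2/7 + 11*x/5 + 3/35

The best approximation g ∈ W is the orthogonal projection of f onto W. Writing g = a_0 + a_1 x + a_2 x^2, the coefficients solve the normal equations G · a = b where
  G_{ij} = <φ_i, φ_j> and b_i = <f, φ_i>, with φ_0 = 1, φ_1 = x, φ_2 = x^2.
G =
  [2, 0, 2/3]
  [0, 2/3, 0]
  [2/3, 0, 2/5],
b = (-16/15, 22/15, -24/35).
Solving gives a_0 = 3/35, a_1 = 11/5, a_2 = -13/7, so
  g(x) = -13*x^2/7 + 11*x/5 + 3/35.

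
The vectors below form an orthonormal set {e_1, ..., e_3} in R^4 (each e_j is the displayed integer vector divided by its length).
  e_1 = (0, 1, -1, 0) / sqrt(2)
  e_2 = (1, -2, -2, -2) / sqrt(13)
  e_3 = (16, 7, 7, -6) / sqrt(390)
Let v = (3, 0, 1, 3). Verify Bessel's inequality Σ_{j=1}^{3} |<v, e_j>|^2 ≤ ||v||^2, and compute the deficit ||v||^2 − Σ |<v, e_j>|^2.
Σ |<v, e_j>|^2 = 89/15; ||v||^2 = 19; deficit = 196/15

Write each e_j = u_j / sqrt(<u_j, u_j>) where u_j is the displayed integer vector. Then <v, e_j> = <v, u_j> / sqrt(<u_j, u_j>), so |<v, e_j>|^2 = <v, u_j>^2 / <u_j, u_j>.
Coefficients: <v, e_1> = -1/sqrt(2), <v, e_2> = -5/sqrt(13), <v, e_3> = 37/sqrt(390).
Square and sum: Σ |<v, e_j>|^2 = 89/15.
Compute ||v||^2 = v·v = 19.
Deficit = 19 − 89/15 = 196/15 ≥ 0, confirming Bessel's inequality. (The deficit equals ||v − Σ <v,e_j> e_j||^2, the squared distance from v to span{e_j}.)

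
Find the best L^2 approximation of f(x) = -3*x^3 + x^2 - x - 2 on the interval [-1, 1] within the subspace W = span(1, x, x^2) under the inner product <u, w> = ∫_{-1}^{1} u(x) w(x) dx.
g(x) = x^2 - 14*x/5 - 2

The best approximation g ∈ W is the orthogonal projection of f onto W. Writing g = a_0 + a_1 x + a_2 x^2, the coefficients solve the normal equations G · a = b where
  G_{ij} = <φ_i, φ_j> and b_i = <f, φ_i>, with φ_0 = 1, φ_1 = x, φ_2 = x^2.
G =
  [2, 0, 2/3]
  [0, 2/3, 0]
  [2/3, 0, 2/5],
b = (-10/3, -28/15, -14/15).
Solving gives a_0 = -2, a_1 = -14/5, a_2 = 1, so
  g(x) = x^2 - 14*x/5 - 2.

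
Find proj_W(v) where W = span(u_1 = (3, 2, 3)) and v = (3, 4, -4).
proj_W(v) = (15/22, 5/11, 15/22)

Set up U = [u_1 | ... | u_1] ∈ R^(3×1). The projector onto W = col(U) is P = U (U^T U)^(-1) U^T.
Compute U^T U =
  [22],
and U^T v = (5).
Solve U^T U · c = U^T v for the coefficients: c = (5/22). The projection is proj_W(v) = U c.
Check: (v - proj_W(v)) · u_1 = 0  (should be 0).
Result: proj_W(v) = (15/22, 5/11, 15/22).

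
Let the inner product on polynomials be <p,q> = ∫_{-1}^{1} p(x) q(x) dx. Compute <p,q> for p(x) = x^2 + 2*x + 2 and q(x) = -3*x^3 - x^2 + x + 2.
<p,q> = 98/15

Expand the product: p(x)·q(x) = -3*x^5 - 7*x^4 - 7*x^3 + 2*x^2 + 6*x + 4.
∫_{-1}^{1} of each monomial x^k gives [2/(k+1) if k even, 0 if k odd]. Integrating term-by-term (or equivalently evaluating the antiderivative F(x) = -x^6/2 - 7*x^5/5 - 7*x^4/4 + 2*x^3/3 + 3*x^2 + 4*x at the endpoints):
  F(1) − F(−1) = 241/60 − (-151/60) = 98/15.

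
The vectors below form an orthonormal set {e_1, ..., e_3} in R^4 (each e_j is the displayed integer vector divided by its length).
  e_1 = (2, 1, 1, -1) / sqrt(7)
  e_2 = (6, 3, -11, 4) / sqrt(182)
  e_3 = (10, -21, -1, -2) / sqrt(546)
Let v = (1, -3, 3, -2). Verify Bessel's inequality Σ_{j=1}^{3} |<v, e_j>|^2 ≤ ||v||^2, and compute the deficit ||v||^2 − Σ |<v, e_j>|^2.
Σ |<v, e_j>|^2 = 482/21; ||v||^2 = 23; deficit = 1/21

Write each e_j = u_j / sqrt(<u_j, u_j>) where u_j is the displayed integer vector. Then <v, e_j> = <v, u_j> / sqrt(<u_j, u_j>), so |<v, e_j>|^2 = <v, u_j>^2 / <u_j, u_j>.
Coefficients: <v, e_1> = 4/sqrt(7), <v, e_2> = -44/sqrt(182), <v, e_3> = 74/sqrt(546).
Square and sum: Σ |<v, e_j>|^2 = 482/21.
Compute ||v||^2 = v·v = 23.
Deficit = 23 − 482/21 = 1/21 ≥ 0, confirming Bessel's inequality. (The deficit equals ||v − Σ <v,e_j> e_j||^2, the squared distance from v to span{e_j}.)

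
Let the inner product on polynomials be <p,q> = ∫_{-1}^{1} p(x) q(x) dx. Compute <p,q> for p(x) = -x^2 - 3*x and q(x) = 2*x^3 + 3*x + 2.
<p,q> = -146/15

Expand the product: p(x)·q(x) = -2*x^5 - 6*x^4 - 3*x^3 - 11*x^2 - 6*x.
∫_{-1}^{1} of each monomial x^k gives [2/(k+1) if k even, 0 if k odd]. Integrating term-by-term (or equivalently evaluating the antiderivative F(x) = -x^6/3 - 6*x^5/5 - 3*x^4/4 - 11*x^3/3 - 3*x^2 at the endpoints):
  F(1) − F(−1) = -179/20 − (47/60) = -146/15.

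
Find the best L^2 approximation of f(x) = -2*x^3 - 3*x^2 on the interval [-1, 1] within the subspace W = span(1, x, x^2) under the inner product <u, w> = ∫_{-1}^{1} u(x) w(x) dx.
g(x) = -3*x^2 - 6*x/5

The best approximation g ∈ W is the orthogonal projection of f onto W. Writing g = a_0 + a_1 x + a_2 x^2, the coefficients solve the normal equations G · a = b where
  G_{ij} = <φ_i, φ_j> and b_i = <f, φ_i>, with φ_0 = 1, φ_1 = x, φ_2 = x^2.
G =
  [2, 0, 2/3]
  [0, 2/3, 0]
  [2/3, 0, 2/5],
b = (-2, -4/5, -6/5).
Solving gives a_0 = 0, a_1 = -6/5, a_2 = -3, so
  g(x) = -3*x^2 - 6*x/5.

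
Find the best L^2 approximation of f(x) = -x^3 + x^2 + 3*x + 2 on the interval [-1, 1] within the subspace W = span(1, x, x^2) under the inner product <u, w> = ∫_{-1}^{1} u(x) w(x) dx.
g(x) = x^2 + 12*x/5 + 2

The best approximation g ∈ W is the orthogonal projection of f onto W. Writing g = a_0 + a_1 x + a_2 x^2, the coefficients solve the normal equations G · a = b where
  G_{ij} = <φ_i, φ_j> and b_i = <f, φ_i>, with φ_0 = 1, φ_1 = x, φ_2 = x^2.
G =
  [2, 0, 2/3]
  [0, 2/3, 0]
  [2/3, 0, 2/5],
b = (14/3, 8/5, 26/15).
Solving gives a_0 = 2, a_1 = 12/5, a_2 = 1, so
  g(x) = x^2 + 12*x/5 + 2.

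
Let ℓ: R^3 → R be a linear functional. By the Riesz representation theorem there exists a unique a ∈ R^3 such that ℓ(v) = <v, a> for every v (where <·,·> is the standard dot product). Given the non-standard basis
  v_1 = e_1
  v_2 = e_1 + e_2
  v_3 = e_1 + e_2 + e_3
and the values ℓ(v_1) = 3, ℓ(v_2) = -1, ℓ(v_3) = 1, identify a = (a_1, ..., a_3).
a = (3, -4, 2)

Write a = (a_1, ..., a_3) in the standard basis. For each basis vector v_i, ℓ(v_i) = <v_i, a> is a linear equation in the a_j's. Collect the n equations into a matrix system V a = ℓ, where row i of V is v_i (expressed in the standard basis). Since V is invertible (lower-triangular with 1s on the diagonal, up to permutation), solve by back-substitution:
  V =
[[1, 0, 0],
 [1, 1, 0],
 [1, 1, 1]]
  V a = (3, -1, 1)
Solving gives a = (3, -4, 2).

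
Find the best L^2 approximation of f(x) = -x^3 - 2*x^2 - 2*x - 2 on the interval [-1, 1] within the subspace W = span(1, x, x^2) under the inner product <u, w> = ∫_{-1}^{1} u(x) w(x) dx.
g(x) = -2*x^2 - 13*x/5 - 2

The best approximation g ∈ W is the orthogonal projection of f onto W. Writing g = a_0 + a_1 x + a_2 x^2, the coefficients solve the normal equations G · a = b where
  G_{ij} = <φ_i, φ_j> and b_i = <f, φ_i>, with φ_0 = 1, φ_1 = x, φ_2 = x^2.
G =
  [2, 0, 2/3]
  [0, 2/3, 0]
  [2/3, 0, 2/5],
b = (-16/3, -26/15, -32/15).
Solving gives a_0 = -2, a_1 = -13/5, a_2 = -2, so
  g(x) = -2*x^2 - 13*x/5 - 2.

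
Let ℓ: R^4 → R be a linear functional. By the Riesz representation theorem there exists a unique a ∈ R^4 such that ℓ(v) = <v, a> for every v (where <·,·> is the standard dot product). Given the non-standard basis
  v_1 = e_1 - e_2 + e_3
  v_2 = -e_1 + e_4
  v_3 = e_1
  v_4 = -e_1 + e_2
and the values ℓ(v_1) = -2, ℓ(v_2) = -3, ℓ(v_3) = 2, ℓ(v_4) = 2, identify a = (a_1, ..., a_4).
a = (2, 4, 0, -1)

Write a = (a_1, ..., a_4) in the standard basis. For each basis vector v_i, ℓ(v_i) = <v_i, a> is a linear equation in the a_j's. Collect the n equations into a matrix system V a = ℓ, where row i of V is v_i (expressed in the standard basis). Since V is invertible (lower-triangular with 1s on the diagonal, up to permutation), solve by back-substitution:
  V =
[[1, -1, 1, 0],
 [-1, 0, 0, 1],
 [1, 0, 0, 0],
 [-1, 1, 0, 0]]
  V a = (-2, -3, 2, 2)
Solving gives a = (2, 4, 0, -1).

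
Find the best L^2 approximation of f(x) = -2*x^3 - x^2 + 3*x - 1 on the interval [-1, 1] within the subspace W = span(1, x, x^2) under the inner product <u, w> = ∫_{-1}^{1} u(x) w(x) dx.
g(x) = -x^2 + 9*x/5 - 1

The best approximation g ∈ W is the orthogonal projection of f onto W. Writing g = a_0 + a_1 x + a_2 x^2, the coefficients solve the normal equations G · a = b where
  G_{ij} = <φ_i, φ_j> and b_i = <f, φ_i>, with φ_0 = 1, φ_1 = x, φ_2 = x^2.
G =
  [2, 0, 2/3]
  [0, 2/3, 0]
  [2/3, 0, 2/5],
b = (-8/3, 6/5, -16/15).
Solving gives a_0 = -1, a_1 = 9/5, a_2 = -1, so
  g(x) = -x^2 + 9*x/5 - 1.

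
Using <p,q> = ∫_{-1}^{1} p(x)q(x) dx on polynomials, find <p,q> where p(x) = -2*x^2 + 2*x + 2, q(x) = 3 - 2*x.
<p,q> = 16/3

Expand the product: p(x)·q(x) = 4*x^3 - 10*x^2 + 2*x + 6.
∫_{-1}^{1} of each monomial x^k gives [2/(k+1) if k even, 0 if k odd]. Integrating term-by-term (or equivalently evaluating the antiderivative F(x) = x^4 - 10*x^3/3 + x^2 + 6*x at the endpoints):
  F(1) − F(−1) = 14/3 − (-2/3) = 16/3.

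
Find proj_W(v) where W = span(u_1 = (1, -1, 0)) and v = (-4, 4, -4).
proj_W(v) = (-4, 4, 0)

Set up U = [u_1 | ... | u_1] ∈ R^(3×1). The projector onto W = col(U) is P = U (U^T U)^(-1) U^T.
Compute U^T U =
  [2],
and U^T v = (-8).
Solve U^T U · c = U^T v for the coefficients: c = (-4). The projection is proj_W(v) = U c.
Check: (v - proj_W(v)) · u_1 = 0  (should be 0).
Result: proj_W(v) = (-4, 4, 0).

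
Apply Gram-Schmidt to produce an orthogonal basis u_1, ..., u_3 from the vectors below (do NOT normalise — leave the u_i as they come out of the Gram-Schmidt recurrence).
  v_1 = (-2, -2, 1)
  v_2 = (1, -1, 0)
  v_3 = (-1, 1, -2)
Orthogonal basis:
  u_1 = (-2, -2, 1)
  u_2 = (1, -1, 0)
  u_3 = (-4/9, -4/9, -16/9)

Apply the Gram-Schmidt recurrence
  u_1 = v_1
  u_i = v_i − Σ_{j<i} ((v_i · u_j) / (u_j · u_j)) · u_j.

Step by step this gives:
  u_1 = (-2, -2, 1)
  u_2 = (1, -1, 0)
  u_3 = (-4/9, -4/9, -16/9)

Orthogonality check:
  u_2 · u_1 = 0 (should be 0)
  u_3 · u_1 = 0 (should be 0)
  u_3 · u_2 = 0 (should be 0)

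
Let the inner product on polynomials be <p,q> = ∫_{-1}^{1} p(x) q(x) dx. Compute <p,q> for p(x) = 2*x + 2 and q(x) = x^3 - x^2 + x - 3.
<p,q> = -56/5

Expand the product: p(x)·q(x) = 2*x^4 - 4*x - 6.
∫_{-1}^{1} of each monomial x^k gives [2/(k+1) if k even, 0 if k odd]. Integrating term-by-term (or equivalently evaluating the antiderivative F(x) = 2*x^5/5 - 2*x^2 - 6*x at the endpoints):
  F(1) − F(−1) = -38/5 − (18/5) = -56/5.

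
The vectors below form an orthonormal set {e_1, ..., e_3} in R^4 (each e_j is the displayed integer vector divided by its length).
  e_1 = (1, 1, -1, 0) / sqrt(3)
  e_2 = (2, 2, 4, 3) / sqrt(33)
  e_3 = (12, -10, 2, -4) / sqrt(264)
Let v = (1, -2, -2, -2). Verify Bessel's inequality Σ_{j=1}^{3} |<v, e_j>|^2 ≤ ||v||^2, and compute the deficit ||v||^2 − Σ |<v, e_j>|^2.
Σ |<v, e_j>|^2 = 13; ||v||^2 = 13; deficit = 0

Write each e_j = u_j / sqrt(<u_j, u_j>) where u_j is the displayed integer vector. Then <v, e_j> = <v, u_j> / sqrt(<u_j, u_j>), so |<v, e_j>|^2 = <v, u_j>^2 / <u_j, u_j>.
Coefficients: <v, e_1> = 1/sqrt(3), <v, e_2> = -16/sqrt(33), <v, e_3> = 36/sqrt(264).
Square and sum: Σ |<v, e_j>|^2 = 13.
Compute ||v||^2 = v·v = 13.
Deficit = 13 − 13 = 0 ≥ 0, confirming Bessel's inequality. (The deficit equals ||v − Σ <v,e_j> e_j||^2, the squared distance from v to span{e_j}.)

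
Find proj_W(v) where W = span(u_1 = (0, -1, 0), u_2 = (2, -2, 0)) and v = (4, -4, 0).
proj_W(v) = (4, -4, 0)

Set up U = [u_1 | ... | u_2] ∈ R^(3×2). The projector onto W = col(U) is P = U (U^T U)^(-1) U^T.
Compute U^T U =
  [1, 2]
  [2, 8],
and U^T v = (4, 16).
Solve U^T U · c = U^T v for the coefficients: c = (0, 2). The projection is proj_W(v) = U c.
Check: (v - proj_W(v)) · u_1 = 0  (should be 0).
Check: (v - proj_W(v)) · u_2 = 0  (should be 0).
Result: proj_W(v) = (4, -4, 0).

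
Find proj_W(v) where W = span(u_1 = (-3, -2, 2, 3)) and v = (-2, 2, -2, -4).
proj_W(v) = (21/13, 14/13, -14/13, -21/13)

Set up U = [u_1 | ... | u_1] ∈ R^(4×1). The projector onto W = col(U) is P = U (U^T U)^(-1) U^T.
Compute U^T U =
  [26],
and U^T v = (-14).
Solve U^T U · c = U^T v for the coefficients: c = (-7/13). The projection is proj_W(v) = U c.
Check: (v - proj_W(v)) · u_1 = 0  (should be 0).
Result: proj_W(v) = (21/13, 14/13, -14/13, -21/13).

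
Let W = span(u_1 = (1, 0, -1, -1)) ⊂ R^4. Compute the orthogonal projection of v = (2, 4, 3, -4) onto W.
proj_W(v) = (1, 0, -1, -1)

Set up U = [u_1 | ... | u_1] ∈ R^(4×1). The projector onto W = col(U) is P = U (U^T U)^(-1) U^T.
Compute U^T U =
  [3],
and U^T v = (3).
Solve U^T U · c = U^T v for the coefficients: c = (1). The projection is proj_W(v) = U c.
Check: (v - proj_W(v)) · u_1 = 0  (should be 0).
Result: proj_W(v) = (1, 0, -1, -1).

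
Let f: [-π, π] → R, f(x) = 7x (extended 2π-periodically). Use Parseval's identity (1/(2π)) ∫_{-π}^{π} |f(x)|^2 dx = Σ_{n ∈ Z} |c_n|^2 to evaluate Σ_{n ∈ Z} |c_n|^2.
Σ |c_n|^2 = 49π^2/3

Expand and integrate term by term over [-π, π]:
  ∫ (7x)^2 dx = 49·(2π^3/3); ∫ 2·7·(0)·x dx = 0 (odd integrand); ∫ 0^2 dx = 0·2π.
So (1/(2π)) ∫_{-π}^{π} (7x)^2 dx = 49π^2/3 + 0 = 49π^2/3.
Parseval ⇒ Σ |c_n|^2 = 49π^2/3.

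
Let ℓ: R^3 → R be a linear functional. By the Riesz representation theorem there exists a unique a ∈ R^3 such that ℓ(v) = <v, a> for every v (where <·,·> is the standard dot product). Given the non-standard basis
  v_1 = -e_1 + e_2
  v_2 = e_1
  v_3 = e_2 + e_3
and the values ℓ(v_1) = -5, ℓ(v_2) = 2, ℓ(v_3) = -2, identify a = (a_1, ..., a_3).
a = (2, -3, 1)

Write a = (a_1, ..., a_3) in the standard basis. For each basis vector v_i, ℓ(v_i) = <v_i, a> is a linear equation in the a_j's. Collect the n equations into a matrix system V a = ℓ, where row i of V is v_i (expressed in the standard basis). Since V is invertible (lower-triangular with 1s on the diagonal, up to permutation), solve by back-substitution:
  V =
[[-1, 1, 0],
 [1, 0, 0],
 [0, 1, 1]]
  V a = (-5, 2, -2)
Solving gives a = (2, -3, 1).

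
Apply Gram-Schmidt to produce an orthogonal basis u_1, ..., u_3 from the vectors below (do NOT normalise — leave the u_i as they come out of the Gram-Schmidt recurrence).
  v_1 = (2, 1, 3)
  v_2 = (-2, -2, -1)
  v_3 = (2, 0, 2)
Orthogonal basis:
  u_1 = (2, 1, 3)
  u_2 = (-5/7, -19/14, 13/14)
  u_3 = (2/3, -8/15, -4/15)

Apply the Gram-Schmidt recurrence
  u_1 = v_1
  u_i = v_i − Σ_{j<i} ((v_i · u_j) / (u_j · u_j)) · u_j.

Step by step this gives:
  u_1 = (2, 1, 3)
  u_2 = (-5/7, -19/14, 13/14)
  u_3 = (2/3, -8/15, -4/15)

Orthogonality check:
  u_2 · u_1 = 0 (should be 0)
  u_3 · u_1 = 0 (should be 0)
  u_3 · u_2 = 0 (should be 0)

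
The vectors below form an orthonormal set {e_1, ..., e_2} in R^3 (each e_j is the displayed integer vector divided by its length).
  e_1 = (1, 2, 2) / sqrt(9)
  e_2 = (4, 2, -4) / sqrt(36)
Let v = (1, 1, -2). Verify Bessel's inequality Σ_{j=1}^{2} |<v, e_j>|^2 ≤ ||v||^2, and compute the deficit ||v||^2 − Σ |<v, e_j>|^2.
Σ |<v, e_j>|^2 = 50/9; ||v||^2 = 6; deficit = 4/9

Write each e_j = u_j / sqrt(<u_j, u_j>) where u_j is the displayed integer vector. Then <v, e_j> = <v, u_j> / sqrt(<u_j, u_j>), so |<v, e_j>|^2 = <v, u_j>^2 / <u_j, u_j>.
Coefficients: <v, e_1> = -1/sqrt(9), <v, e_2> = 14/sqrt(36).
Square and sum: Σ |<v, e_j>|^2 = 50/9.
Compute ||v||^2 = v·v = 6.
Deficit = 6 − 50/9 = 4/9 ≥ 0, confirming Bessel's inequality. (The deficit equals ||v − Σ <v,e_j> e_j||^2, the squared distance from v to span{e_j}.)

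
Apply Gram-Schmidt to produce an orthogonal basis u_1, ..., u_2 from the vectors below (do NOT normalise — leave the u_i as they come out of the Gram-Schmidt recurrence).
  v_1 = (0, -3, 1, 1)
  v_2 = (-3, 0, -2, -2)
Orthogonal basis:
  u_1 = (0, -3, 1, 1)
  u_2 = (-3, -12/11, -18/11, -18/11)

Apply the Gram-Schmidt recurrence
  u_1 = v_1
  u_i = v_i − Σ_{j<i} ((v_i · u_j) / (u_j · u_j)) · u_j.

Step by step this gives:
  u_1 = (0, -3, 1, 1)
  u_2 = (-3, -12/11, -18/11, -18/11)

Orthogonality check:
  u_2 · u_1 = 0 (should be 0)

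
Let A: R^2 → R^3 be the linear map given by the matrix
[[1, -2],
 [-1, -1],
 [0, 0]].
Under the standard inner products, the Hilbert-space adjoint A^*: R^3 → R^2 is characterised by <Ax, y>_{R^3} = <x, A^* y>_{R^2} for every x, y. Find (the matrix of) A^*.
A^* = A^T =
[[1, -1, 0],
 [-2, -1, 0]]

For real matrices with standard dot products, the defining identity <Ax, y> = <x, A^* y> gives (Ax)^T y = x^T (A^*) y, i.e. x^T A^T y = x^T (A^*) y. Since this holds for all x, y, we must have A^* = A^T. Therefore
A^* =
[[1, -1, 0],
 [-2, -1, 0]].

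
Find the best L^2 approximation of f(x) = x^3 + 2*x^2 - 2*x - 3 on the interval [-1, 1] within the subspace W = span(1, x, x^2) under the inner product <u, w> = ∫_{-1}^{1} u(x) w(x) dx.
g(x) = 2*x^2 - 7*x/5 - 3

The best approximation g ∈ W is the orthogonal projection of f onto W. Writing g = a_0 + a_1 x + a_2 x^2, the coefficients solve the normal equations G · a = b where
  G_{ij} = <φ_i, φ_j> and b_i = <f, φ_i>, with φ_0 = 1, φ_1 = x, φ_2 = x^2.
G =
  [2, 0, 2/3]
  [0, 2/3, 0]
  [2/3, 0, 2/5],
b = (-14/3, -14/15, -6/5).
Solving gives a_0 = -3, a_1 = -7/5, a_2 = 2, so
  g(x) = 2*x^2 - 7*x/5 - 3.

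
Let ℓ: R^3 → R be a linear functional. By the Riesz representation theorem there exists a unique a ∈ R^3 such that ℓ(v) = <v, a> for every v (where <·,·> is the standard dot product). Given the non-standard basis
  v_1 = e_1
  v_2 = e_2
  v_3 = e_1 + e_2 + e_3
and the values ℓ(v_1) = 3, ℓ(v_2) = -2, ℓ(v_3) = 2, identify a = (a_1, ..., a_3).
a = (3, -2, 1)

Write a = (a_1, ..., a_3) in the standard basis. For each basis vector v_i, ℓ(v_i) = <v_i, a> is a linear equation in the a_j's. Collect the n equations into a matrix system V a = ℓ, where row i of V is v_i (expressed in the standard basis). Since V is invertible (lower-triangular with 1s on the diagonal, up to permutation), solve by back-substitution:
  V =
[[1, 0, 0],
 [0, 1, 0],
 [1, 1, 1]]
  V a = (3, -2, 2)
Solving gives a = (3, -2, 1).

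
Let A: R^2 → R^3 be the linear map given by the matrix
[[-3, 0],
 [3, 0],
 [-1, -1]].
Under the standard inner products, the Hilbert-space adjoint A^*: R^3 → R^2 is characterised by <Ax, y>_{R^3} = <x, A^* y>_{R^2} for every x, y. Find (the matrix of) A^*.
A^* = A^T =
[[-3, 3, -1],
 [0, 0, -1]]

For real matrices with standard dot products, the defining identity <Ax, y> = <x, A^* y> gives (Ax)^T y = x^T (A^*) y, i.e. x^T A^T y = x^T (A^*) y. Since this holds for all x, y, we must have A^* = A^T. Therefore
A^* =
[[-3, 3, -1],
 [0, 0, -1]].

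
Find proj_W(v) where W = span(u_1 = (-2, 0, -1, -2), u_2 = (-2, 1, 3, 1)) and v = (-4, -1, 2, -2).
proj_W(v) = (-270/67, 109/134, 83/67, -213/134)

Set up U = [u_1 | ... | u_2] ∈ R^(4×2). The projector onto W = col(U) is P = U (U^T U)^(-1) U^T.
Compute U^T U =
  [9, -1]
  [-1, 15],
and U^T v = (10, 11).
Solve U^T U · c = U^T v for the coefficients: c = (161/134, 109/134). The projection is proj_W(v) = U c.
Check: (v - proj_W(v)) · u_1 = 0  (should be 0).
Check: (v - proj_W(v)) · u_2 = 0  (should be 0).
Result: proj_W(v) = (-270/67, 109/134, 83/67, -213/134).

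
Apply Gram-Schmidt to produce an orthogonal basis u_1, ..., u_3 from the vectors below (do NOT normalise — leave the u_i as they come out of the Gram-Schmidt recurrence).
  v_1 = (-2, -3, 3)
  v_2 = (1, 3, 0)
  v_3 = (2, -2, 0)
Orthogonal basis:
  u_1 = (-2, -3, 3)
  u_2 = (0, 3/2, 3/2)
  u_3 = (24/11, -8/11, 8/11)

Apply the Gram-Schmidt recurrence
  u_1 = v_1
  u_i = v_i − Σ_{j<i} ((v_i · u_j) / (u_j · u_j)) · u_j.

Step by step this gives:
  u_1 = (-2, -3, 3)
  u_2 = (0, 3/2, 3/2)
  u_3 = (24/11, -8/11, 8/11)

Orthogonality check:
  u_2 · u_1 = 0 (should be 0)
  u_3 · u_1 = 0 (should be 0)
  u_3 · u_2 = 0 (should be 0)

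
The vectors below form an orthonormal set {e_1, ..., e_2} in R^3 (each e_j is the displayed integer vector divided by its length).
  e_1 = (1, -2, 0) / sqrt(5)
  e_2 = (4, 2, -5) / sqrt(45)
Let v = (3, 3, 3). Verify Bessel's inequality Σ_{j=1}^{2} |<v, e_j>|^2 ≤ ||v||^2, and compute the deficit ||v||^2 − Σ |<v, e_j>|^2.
Σ |<v, e_j>|^2 = 2; ||v||^2 = 27; deficit = 25

Write each e_j = u_j / sqrt(<u_j, u_j>) where u_j is the displayed integer vector. Then <v, e_j> = <v, u_j> / sqrt(<u_j, u_j>), so |<v, e_j>|^2 = <v, u_j>^2 / <u_j, u_j>.
Coefficients: <v, e_1> = -3/sqrt(5), <v, e_2> = 3/sqrt(45).
Square and sum: Σ |<v, e_j>|^2 = 2.
Compute ||v||^2 = v·v = 27.
Deficit = 27 − 2 = 25 ≥ 0, confirming Bessel's inequality. (The deficit equals ||v − Σ <v,e_j> e_j||^2, the squared distance from v to span{e_j}.)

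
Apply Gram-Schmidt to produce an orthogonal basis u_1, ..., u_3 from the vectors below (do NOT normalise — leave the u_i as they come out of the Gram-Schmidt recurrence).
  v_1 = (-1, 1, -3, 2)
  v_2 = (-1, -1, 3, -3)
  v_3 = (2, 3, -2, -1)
Orthogonal basis:
  u_1 = (-1, 1, -3, 2)
  u_2 = (-2, 0, 0, -1)
  u_3 = (17/15, 8/3, -1, -34/15)

Apply the Gram-Schmidt recurrence
  u_1 = v_1
  u_i = v_i − Σ_{j<i} ((v_i · u_j) / (u_j · u_j)) · u_j.

Step by step this gives:
  u_1 = (-1, 1, -3, 2)
  u_2 = (-2, 0, 0, -1)
  u_3 = (17/15, 8/3, -1, -34/15)

Orthogonality check:
  u_2 · u_1 = 0 (should be 0)
  u_3 · u_1 = 0 (should be 0)
  u_3 · u_2 = 0 (should be 0)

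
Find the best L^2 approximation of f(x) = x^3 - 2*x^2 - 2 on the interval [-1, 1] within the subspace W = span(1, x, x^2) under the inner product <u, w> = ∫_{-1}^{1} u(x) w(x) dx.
g(x) = -2*x^2 + 3*x/5 - 2

The best approximation g ∈ W is the orthogonal projection of f onto W. Writing g = a_0 + a_1 x + a_2 x^2, the coefficients solve the normal equations G · a = b where
  G_{ij} = <φ_i, φ_j> and b_i = <f, φ_i>, with φ_0 = 1, φ_1 = x, φ_2 = x^2.
G =
  [2, 0, 2/3]
  [0, 2/3, 0]
  [2/3, 0, 2/5],
b = (-16/3, 2/5, -32/15).
Solving gives a_0 = -2, a_1 = 3/5, a_2 = -2, so
  g(x) = -2*x^2 + 3*x/5 - 2.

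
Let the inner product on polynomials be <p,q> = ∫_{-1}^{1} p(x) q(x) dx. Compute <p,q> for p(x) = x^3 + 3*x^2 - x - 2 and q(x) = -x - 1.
<p,q> = 34/15

Expand the product: p(x)·q(x) = -x^4 - 4*x^3 - 2*x^2 + 3*x + 2.
∫_{-1}^{1} of each monomial x^k gives [2/(k+1) if k even, 0 if k odd]. Integrating term-by-term (or equivalently evaluating the antiderivative F(x) = -x^5/5 - x^4 - 2*x^3/3 + 3*x^2/2 + 2*x at the endpoints):
  F(1) − F(−1) = 49/30 − (-19/30) = 34/15.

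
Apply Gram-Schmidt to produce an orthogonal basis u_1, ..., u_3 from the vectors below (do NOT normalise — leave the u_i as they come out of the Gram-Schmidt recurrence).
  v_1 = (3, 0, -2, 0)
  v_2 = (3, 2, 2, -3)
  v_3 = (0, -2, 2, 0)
Orthogonal basis:
  u_1 = (3, 0, -2, 0)
  u_2 = (24/13, 2, 36/13, -3)
  u_3 = (252/313, -666/313, 378/313, 60/313)

Apply the Gram-Schmidt recurrence
  u_1 = v_1
  u_i = v_i − Σ_{j<i} ((v_i · u_j) / (u_j · u_j)) · u_j.

Step by step this gives:
  u_1 = (3, 0, -2, 0)
  u_2 = (24/13, 2, 36/13, -3)
  u_3 = (252/313, -666/313, 378/313, 60/313)

Orthogonality check:
  u_2 · u_1 = 0 (should be 0)
  u_3 · u_1 = 0 (should be 0)
  u_3 · u_2 = 0 (should be 0)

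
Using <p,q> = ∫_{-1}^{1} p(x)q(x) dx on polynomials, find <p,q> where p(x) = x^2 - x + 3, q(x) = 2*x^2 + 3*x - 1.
<p,q> = -58/15

Expand the product: p(x)·q(x) = 2*x^4 + x^3 + 2*x^2 + 10*x - 3.
∫_{-1}^{1} of each monomial x^k gives [2/(k+1) if k even, 0 if k odd]. Integrating term-by-term (or equivalently evaluating the antiderivative F(x) = 2*x^5/5 + x^4/4 + 2*x^3/3 + 5*x^2 - 3*x at the endpoints):
  F(1) − F(−1) = 199/60 − (431/60) = -58/15.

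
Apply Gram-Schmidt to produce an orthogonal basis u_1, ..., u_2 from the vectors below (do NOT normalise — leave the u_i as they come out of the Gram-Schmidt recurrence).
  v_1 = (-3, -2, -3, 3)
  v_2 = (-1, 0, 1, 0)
Orthogonal basis:
  u_1 = (-3, -2, -3, 3)
  u_2 = (-1, 0, 1, 0)

Apply the Gram-Schmidt recurrence
  u_1 = v_1
  u_i = v_i − Σ_{j<i} ((v_i · u_j) / (u_j · u_j)) · u_j.

Step by step this gives:
  u_1 = (-3, -2, -3, 3)
  u_2 = (-1, 0, 1, 0)

Orthogonality check:
  u_2 · u_1 = 0 (should be 0)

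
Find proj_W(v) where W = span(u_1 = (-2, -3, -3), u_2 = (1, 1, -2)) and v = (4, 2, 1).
proj_W(v) = (317/131, 423/131, 108/131)

Set up U = [u_1 | ... | u_2] ∈ R^(3×2). The projector onto W = col(U) is P = U (U^T U)^(-1) U^T.
Compute U^T U =
  [22, 1]
  [1, 6],
and U^T v = (-17, 4).
Solve U^T U · c = U^T v for the coefficients: c = (-106/131, 105/131). The projection is proj_W(v) = U c.
Check: (v - proj_W(v)) · u_1 = 0  (should be 0).
Check: (v - proj_W(v)) · u_2 = 0  (should be 0).
Result: proj_W(v) = (317/131, 423/131, 108/131).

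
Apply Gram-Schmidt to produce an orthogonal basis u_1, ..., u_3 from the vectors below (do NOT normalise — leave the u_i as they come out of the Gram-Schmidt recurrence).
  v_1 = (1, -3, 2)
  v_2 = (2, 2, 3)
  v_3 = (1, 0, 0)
Orthogonal basis:
  u_1 = (1, -3, 2)
  u_2 = (13/7, 17/7, 19/7)
  u_3 = (13/18, -1/18, -4/9)

Apply the Gram-Schmidt recurrence
  u_1 = v_1
  u_i = v_i − Σ_{j<i} ((v_i · u_j) / (u_j · u_j)) · u_j.

Step by step this gives:
  u_1 = (1, -3, 2)
  u_2 = (13/7, 17/7, 19/7)
  u_3 = (13/18, -1/18, -4/9)

Orthogonality check:
  u_2 · u_1 = 0 (should be 0)
  u_3 · u_1 = 0 (should be 0)
  u_3 · u_2 = 0 (should be 0)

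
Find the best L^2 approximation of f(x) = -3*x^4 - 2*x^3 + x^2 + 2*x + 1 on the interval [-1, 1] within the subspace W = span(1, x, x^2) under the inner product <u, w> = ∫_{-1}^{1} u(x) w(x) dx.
g(x) = -11*x^2/7 + 4*x/5 + 44/35

The best approximation g ∈ W is the orthogonal projection of f onto W. Writing g = a_0 + a_1 x + a_2 x^2, the coefficients solve the normal equations G · a = b where
  G_{ij} = <φ_i, φ_j> and b_i = <f, φ_i>, with φ_0 = 1, φ_1 = x, φ_2 = x^2.
G =
  [2, 0, 2/3]
  [0, 2/3, 0]
  [2/3, 0, 2/5],
b = (22/15, 8/15, 22/105).
Solving gives a_0 = 44/35, a_1 = 4/5, a_2 = -11/7, so
  g(x) = -11*x^2/7 + 4*x/5 + 44/35.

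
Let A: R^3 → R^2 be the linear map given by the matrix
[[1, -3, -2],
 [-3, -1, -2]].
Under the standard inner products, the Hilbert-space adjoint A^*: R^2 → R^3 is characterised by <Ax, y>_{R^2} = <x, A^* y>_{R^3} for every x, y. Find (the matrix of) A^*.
A^* = A^T =
[[1, -3],
 [-3, -1],
 [-2, -2]]

For real matrices with standard dot products, the defining identity <Ax, y> = <x, A^* y> gives (Ax)^T y = x^T (A^*) y, i.e. x^T A^T y = x^T (A^*) y. Since this holds for all x, y, we must have A^* = A^T. Therefore
A^* =
[[1, -3],
 [-3, -1],
 [-2, -2]].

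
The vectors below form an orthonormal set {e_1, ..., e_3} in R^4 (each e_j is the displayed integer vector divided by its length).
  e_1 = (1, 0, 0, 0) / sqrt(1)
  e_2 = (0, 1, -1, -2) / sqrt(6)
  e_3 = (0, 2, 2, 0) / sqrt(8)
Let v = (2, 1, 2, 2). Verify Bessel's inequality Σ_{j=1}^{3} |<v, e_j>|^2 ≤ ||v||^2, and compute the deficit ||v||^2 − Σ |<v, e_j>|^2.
Σ |<v, e_j>|^2 = 38/3; ||v||^2 = 13; deficit = 1/3

Write each e_j = u_j / sqrt(<u_j, u_j>) where u_j is the displayed integer vector. Then <v, e_j> = <v, u_j> / sqrt(<u_j, u_j>), so |<v, e_j>|^2 = <v, u_j>^2 / <u_j, u_j>.
Coefficients: <v, e_1> = 2/sqrt(1), <v, e_2> = -5/sqrt(6), <v, e_3> = 6/sqrt(8).
Square and sum: Σ |<v, e_j>|^2 = 38/3.
Compute ||v||^2 = v·v = 13.
Deficit = 13 − 38/3 = 1/3 ≥ 0, confirming Bessel's inequality. (The deficit equals ||v − Σ <v,e_j> e_j||^2, the squared distance from v to span{e_j}.)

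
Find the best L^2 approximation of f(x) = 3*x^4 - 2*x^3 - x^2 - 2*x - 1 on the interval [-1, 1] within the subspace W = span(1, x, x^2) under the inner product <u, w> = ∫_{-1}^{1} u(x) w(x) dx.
g(x) = 11*x^2/7 - 16*x/5 - 44/35

The best approximation g ∈ W is the orthogonal projection of f onto W. Writing g = a_0 + a_1 x + a_2 x^2, the coefficients solve the normal equations G · a = b where
  G_{ij} = <φ_i, φ_j> and b_i = <f, φ_i>, with φ_0 = 1, φ_1 = x, φ_2 = x^2.
G =
  [2, 0, 2/3]
  [0, 2/3, 0]
  [2/3, 0, 2/5],
b = (-22/15, -32/15, -22/105).
Solving gives a_0 = -44/35, a_1 = -16/5, a_2 = 11/7, so
  g(x) = 11*x^2/7 - 16*x/5 - 44/35.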